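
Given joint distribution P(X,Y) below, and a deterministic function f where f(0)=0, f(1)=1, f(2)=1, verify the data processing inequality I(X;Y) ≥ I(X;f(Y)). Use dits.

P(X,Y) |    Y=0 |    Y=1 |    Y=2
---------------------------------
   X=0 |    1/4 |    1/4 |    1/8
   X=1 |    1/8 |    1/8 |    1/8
I(X;Y) = 0.0047, I(X;f(Y)) = 0.0010, inequality holds: 0.0047 ≥ 0.0010

Data Processing Inequality: For any Markov chain X → Y → Z, we have I(X;Y) ≥ I(X;Z).

Here Z = f(Y) is a deterministic function of Y, forming X → Y → Z.

Original I(X;Y) = 0.0047 dits

After applying f:
P(X,Z) where Z=f(Y):
- P(X,Z=0) = P(X,Y=0)
- P(X,Z=1) = P(X,Y=1) + P(X,Y=2)

I(X;Z) = I(X;f(Y)) = 0.0010 dits

Verification: 0.0047 ≥ 0.0010 ✓

Information cannot be created by processing; the function f can only lose information about X.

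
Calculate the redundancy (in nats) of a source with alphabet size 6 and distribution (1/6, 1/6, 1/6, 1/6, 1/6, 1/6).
0.0000 nats

Redundancy measures how far a source is from maximum entropy:
R = H_max - H(X)

Maximum entropy for 6 symbols: H_max = log_e(6) = 1.7918 nats
Actual entropy: H(X) = 1.7918 nats
Redundancy: R = 1.7918 - 1.7918 = 0.0000 nats

This redundancy represents potential for compression: the source could be compressed by 0.0000 nats per symbol.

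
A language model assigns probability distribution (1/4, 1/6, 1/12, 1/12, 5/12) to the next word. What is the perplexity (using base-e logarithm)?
4.1542

Perplexity is e^H (or exp(H) for natural log).

First, H = -Σ p log p = 1.4241 nats
Perplexity = e^1.4241 = 4.1542

Interpretation: The model's uncertainty is equivalent to choosing uniformly among 4.2 options.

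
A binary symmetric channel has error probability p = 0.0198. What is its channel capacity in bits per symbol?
0.8597 bits

For a binary symmetric channel (BSC) with error probability p:
Capacity C = 1 - H(p) bits per symbol

where H(p) = -p log₂(p) - (1-p) log₂(1-p) is the binary entropy function.

H(0.0198) = 0.1403 bits
C = 1 - 0.1403 = 0.8597 bits per symbol

This means we can reliably transmit up to 0.8597 bits of information per channel use.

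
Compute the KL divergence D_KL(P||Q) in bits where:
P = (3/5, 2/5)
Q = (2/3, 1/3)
0.0140 bits

KL divergence: D_KL(P||Q) = Σ p(x) log(p(x)/q(x))

Computing term by term:
  x=0: 3/5 × log_2[(3/5)/(2/3)] = 3/5 × -0.1520 = -0.0912
  x=1: 2/5 × log_2[(2/5)/(1/3)] = 2/5 × 0.2630 = 0.1052

D_KL(P||Q) = 0.0140 bits

Note: KL divergence is always non-negative and equals 0 iff P = Q.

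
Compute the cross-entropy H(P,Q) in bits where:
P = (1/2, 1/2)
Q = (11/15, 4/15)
1.1772 bits

Cross-entropy: H(P,Q) = -Σ p(x) log q(x)

Alternatively: H(P,Q) = H(P) + D_KL(P||Q)
H(P) = 1.0000 bits
D_KL(P||Q) = 0.1772 bits

H(P,Q) = 1.0000 + 0.1772 = 1.1772 bits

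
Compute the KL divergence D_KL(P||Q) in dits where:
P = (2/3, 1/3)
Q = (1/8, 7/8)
0.3450 dits

KL divergence: D_KL(P||Q) = Σ p(x) log(p(x)/q(x))

Computing term by term:
  x=0: 2/3 × log_10[(2/3)/(1/8)] = 2/3 × 0.7270 = 0.4847
  x=1: 1/3 × log_10[(1/3)/(7/8)] = 1/3 × -0.4191 = -0.1397

D_KL(P||Q) = 0.3450 dits

Note: KL divergence is always non-negative and equals 0 iff P = Q.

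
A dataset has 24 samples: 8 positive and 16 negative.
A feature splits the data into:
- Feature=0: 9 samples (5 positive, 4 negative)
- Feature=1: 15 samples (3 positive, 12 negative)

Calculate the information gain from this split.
0.0954 bits

Information Gain = H(Y) - H(Y|Feature)

Before split:
P(positive) = 8/24 = 0.3333
H(Y) = 0.9183 bits

After split:
Feature=0: H = 0.9911 bits (weight = 9/24)
Feature=1: H = 0.7219 bits (weight = 15/24)
H(Y|Feature) = (9/24)×0.9911 + (15/24)×0.7219 = 0.8229 bits

Information Gain = 0.9183 - 0.8229 = 0.0954 bits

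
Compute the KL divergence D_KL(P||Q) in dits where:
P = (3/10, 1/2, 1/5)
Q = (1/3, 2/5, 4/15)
0.0097 dits

KL divergence: D_KL(P||Q) = Σ p(x) log(p(x)/q(x))

Computing term by term:
  x=0: 3/10 × log_10[(3/10)/(1/3)] = 3/10 × -0.0458 = -0.0137
  x=1: 1/2 × log_10[(1/2)/(2/5)] = 1/2 × 0.0969 = 0.0485
  x=2: 1/5 × log_10[(1/5)/(4/15)] = 1/5 × -0.1249 = -0.0250

D_KL(P||Q) = 0.0097 dits

Note: KL divergence is always non-negative and equals 0 iff P = Q.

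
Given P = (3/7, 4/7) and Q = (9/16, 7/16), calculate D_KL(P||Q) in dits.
0.0157 dits

KL divergence: D_KL(P||Q) = Σ p(x) log(p(x)/q(x))

Computing term by term:
  x=0: 3/7 × log_10[(3/7)/(9/16)] = 3/7 × -0.1181 = -0.0506
  x=1: 4/7 × log_10[(4/7)/(7/16)] = 4/7 × 0.1160 = 0.0663

D_KL(P||Q) = 0.0157 dits

Note: KL divergence is always non-negative and equals 0 iff P = Q.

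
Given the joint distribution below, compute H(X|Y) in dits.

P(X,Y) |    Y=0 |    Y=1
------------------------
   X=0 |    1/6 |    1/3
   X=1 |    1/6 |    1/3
0.3010 dits

Using the chain rule: H(X|Y) = H(X,Y) - H(Y)

First, compute H(X,Y) = 0.5775 dits

Marginal P(Y) = (1/3, 2/3)
H(Y) = 0.2764 dits

H(X|Y) = H(X,Y) - H(Y) = 0.5775 - 0.2764 = 0.3010 dits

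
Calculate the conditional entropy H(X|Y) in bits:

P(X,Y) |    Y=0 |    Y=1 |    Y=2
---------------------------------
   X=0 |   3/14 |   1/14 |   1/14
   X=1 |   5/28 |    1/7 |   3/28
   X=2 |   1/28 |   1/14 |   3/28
1.4425 bits

Using the chain rule: H(X|Y) = H(X,Y) - H(Y)

First, compute H(X,Y) = 2.9992 bits

Marginal P(Y) = (3/7, 2/7, 2/7)
H(Y) = 1.5567 bits

H(X|Y) = H(X,Y) - H(Y) = 2.9992 - 1.5567 = 1.4425 bits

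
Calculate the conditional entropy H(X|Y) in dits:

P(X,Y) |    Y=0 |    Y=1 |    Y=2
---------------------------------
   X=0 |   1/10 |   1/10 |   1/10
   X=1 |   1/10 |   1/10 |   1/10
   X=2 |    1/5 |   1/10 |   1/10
0.4669 dits

Using the chain rule: H(X|Y) = H(X,Y) - H(Y)

First, compute H(X,Y) = 0.9398 dits

Marginal P(Y) = (2/5, 3/10, 3/10)
H(Y) = 0.4729 dits

H(X|Y) = H(X,Y) - H(Y) = 0.9398 - 0.4729 = 0.4669 dits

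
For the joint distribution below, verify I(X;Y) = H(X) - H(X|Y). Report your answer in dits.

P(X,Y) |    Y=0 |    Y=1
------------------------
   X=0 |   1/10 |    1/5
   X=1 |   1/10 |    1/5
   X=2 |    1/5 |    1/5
I(X;Y) = 0.0060 dits

Mutual information has multiple equivalent forms:
- I(X;Y) = H(X) - H(X|Y)
- I(X;Y) = H(Y) - H(Y|X)
- I(X;Y) = H(X) + H(Y) - H(X,Y)

Computing all quantities:
H(X) = 0.4729, H(Y) = 0.2923, H(X,Y) = 0.7592
H(X|Y) = 0.4669, H(Y|X) = 0.2863

Verification:
H(X) - H(X|Y) = 0.4729 - 0.4669 = 0.0060
H(Y) - H(Y|X) = 0.2923 - 0.2863 = 0.0060
H(X) + H(Y) - H(X,Y) = 0.4729 + 0.2923 - 0.7592 = 0.0060

All forms give I(X;Y) = 0.0060 dits. ✓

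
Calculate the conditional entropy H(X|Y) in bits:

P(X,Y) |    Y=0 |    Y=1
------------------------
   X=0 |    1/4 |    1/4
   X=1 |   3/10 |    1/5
0.9927 bits

Using the chain rule: H(X|Y) = H(X,Y) - H(Y)

First, compute H(X,Y) = 1.9855 bits

Marginal P(Y) = (11/20, 9/20)
H(Y) = 0.9928 bits

H(X|Y) = H(X,Y) - H(Y) = 1.9855 - 0.9928 = 0.9927 bits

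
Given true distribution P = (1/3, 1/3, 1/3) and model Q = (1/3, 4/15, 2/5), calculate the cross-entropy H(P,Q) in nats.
1.1122 nats

Cross-entropy: H(P,Q) = -Σ p(x) log q(x)

Alternatively: H(P,Q) = H(P) + D_KL(P||Q)
H(P) = 1.0986 nats
D_KL(P||Q) = 0.0136 nats

H(P,Q) = 1.0986 + 0.0136 = 1.1122 nats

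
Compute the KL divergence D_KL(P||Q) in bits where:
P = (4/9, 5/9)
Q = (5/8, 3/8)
0.0964 bits

KL divergence: D_KL(P||Q) = Σ p(x) log(p(x)/q(x))

Computing term by term:
  x=0: 4/9 × log_2[(4/9)/(5/8)] = 4/9 × -0.4919 = -0.2186
  x=1: 5/9 × log_2[(5/9)/(3/8)] = 5/9 × 0.5670 = 0.3150

D_KL(P||Q) = 0.0964 bits

Note: KL divergence is always non-negative and equals 0 iff P = Q.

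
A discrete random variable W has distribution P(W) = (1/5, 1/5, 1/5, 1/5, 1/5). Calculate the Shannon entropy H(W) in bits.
2.3219 bits

Shannon entropy is H(X) = -Σ p(x) log p(x).

For P = (1/5, 1/5, 1/5, 1/5, 1/5):
H = -1/5 × log_2(1/5) -1/5 × log_2(1/5) -1/5 × log_2(1/5) -1/5 × log_2(1/5) -1/5 × log_2(1/5)
H = 2.3219 bits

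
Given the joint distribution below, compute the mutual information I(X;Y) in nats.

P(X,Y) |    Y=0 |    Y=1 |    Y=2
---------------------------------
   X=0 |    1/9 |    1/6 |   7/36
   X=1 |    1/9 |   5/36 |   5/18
0.0071 nats

Mutual information: I(X;Y) = H(X) + H(Y) - H(X,Y)

Marginals:
P(X) = (17/36, 19/36), H(X) = 0.6916 nats
P(Y) = (2/9, 11/36, 17/36), H(Y) = 1.0508 nats

Joint entropy: H(X,Y) = 1.7353 nats

I(X;Y) = 0.6916 + 1.0508 - 1.7353 = 0.0071 nats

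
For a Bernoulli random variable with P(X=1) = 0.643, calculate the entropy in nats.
0.6517 nats

The binary entropy function is:
H(p) = -p log(p) - (1-p) log(1-p)

H(0.643) = -0.643 × log_e(0.643) - 0.357 × log_e(0.357)
H(0.643) = 0.6517 nats

Note: Binary entropy is maximized at p=0.5 (H=1 bit) and minimized at p=0 or p=1 (H=0).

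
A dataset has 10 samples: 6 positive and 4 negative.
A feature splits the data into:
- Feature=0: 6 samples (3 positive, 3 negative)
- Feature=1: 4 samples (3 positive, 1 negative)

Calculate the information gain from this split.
0.0464 bits

Information Gain = H(Y) - H(Y|Feature)

Before split:
P(positive) = 6/10 = 0.6000
H(Y) = 0.9710 bits

After split:
Feature=0: H = 1.0000 bits (weight = 6/10)
Feature=1: H = 0.8113 bits (weight = 4/10)
H(Y|Feature) = (6/10)×1.0000 + (4/10)×0.8113 = 0.9245 bits

Information Gain = 0.9710 - 0.9245 = 0.0464 bits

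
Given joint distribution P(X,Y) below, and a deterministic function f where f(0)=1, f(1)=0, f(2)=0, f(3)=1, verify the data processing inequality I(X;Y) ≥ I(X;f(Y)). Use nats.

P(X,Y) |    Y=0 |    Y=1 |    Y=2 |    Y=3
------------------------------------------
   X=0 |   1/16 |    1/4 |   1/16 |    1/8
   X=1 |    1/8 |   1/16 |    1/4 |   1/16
I(X;Y) = 0.1417, I(X;f(Y)) = 0.0000, inequality holds: 0.1417 ≥ 0.0000

Data Processing Inequality: For any Markov chain X → Y → Z, we have I(X;Y) ≥ I(X;Z).

Here Z = f(Y) is a deterministic function of Y, forming X → Y → Z.

Original I(X;Y) = 0.1417 nats

After applying f:
P(X,Z) where Z=f(Y):
- P(X,Z=0) = P(X,Y=1) + P(X,Y=2)
- P(X,Z=1) = P(X,Y=0) + P(X,Y=3)

I(X;Z) = I(X;f(Y)) = 0.0000 nats

Verification: 0.1417 ≥ 0.0000 ✓

Information cannot be created by processing; the function f can only lose information about X.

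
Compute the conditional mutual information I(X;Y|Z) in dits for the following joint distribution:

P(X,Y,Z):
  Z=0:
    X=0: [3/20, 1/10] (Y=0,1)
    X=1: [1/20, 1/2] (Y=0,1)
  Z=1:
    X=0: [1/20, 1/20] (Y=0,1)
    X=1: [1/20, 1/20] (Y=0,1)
0.0495 dits

Conditional mutual information: I(X;Y|Z) = H(X|Z) + H(Y|Z) - H(X,Y|Z)

H(Z) = 0.2173
H(X,Z) = 0.4933 → H(X|Z) = 0.2760
H(Y,Z) = 0.4729 → H(Y|Z) = 0.2556
H(X,Y,Z) = 0.6994 → H(X,Y|Z) = 0.4820

I(X;Y|Z) = 0.2760 + 0.2556 - 0.4820 = 0.0495 dits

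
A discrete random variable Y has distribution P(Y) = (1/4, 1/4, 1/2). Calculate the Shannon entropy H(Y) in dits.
0.4515 dits

Shannon entropy is H(X) = -Σ p(x) log p(x).

For P = (1/4, 1/4, 1/2):
H = -1/4 × log_10(1/4) -1/4 × log_10(1/4) -1/2 × log_10(1/2)
H = 0.4515 dits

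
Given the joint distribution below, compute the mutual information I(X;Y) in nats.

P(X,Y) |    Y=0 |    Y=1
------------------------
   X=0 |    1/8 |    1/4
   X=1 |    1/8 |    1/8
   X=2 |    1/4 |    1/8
0.0425 nats

Mutual information: I(X;Y) = H(X) + H(Y) - H(X,Y)

Marginals:
P(X) = (3/8, 1/4, 3/8), H(X) = 1.0822 nats
P(Y) = (1/2, 1/2), H(Y) = 0.6931 nats

Joint entropy: H(X,Y) = 1.7329 nats

I(X;Y) = 1.0822 + 0.6931 - 1.7329 = 0.0425 nats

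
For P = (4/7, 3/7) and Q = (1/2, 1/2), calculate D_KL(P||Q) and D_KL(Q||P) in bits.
D_KL(P||Q) = 0.0148, D_KL(Q||P) = 0.0149

KL divergence is not symmetric: D_KL(P||Q) ≠ D_KL(Q||P) in general.

D_KL(P||Q) = 0.0148 bits
D_KL(Q||P) = 0.0149 bits

No, they are not equal!

This asymmetry is why KL divergence is not a true distance metric.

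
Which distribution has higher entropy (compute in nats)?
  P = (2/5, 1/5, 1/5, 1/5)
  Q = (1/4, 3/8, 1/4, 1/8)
P

Computing entropies in nats:
H(P) = 1.3322
H(Q) = 1.3209

Distribution P has higher entropy.

Intuition: The distribution closer to uniform (more spread out) has higher entropy.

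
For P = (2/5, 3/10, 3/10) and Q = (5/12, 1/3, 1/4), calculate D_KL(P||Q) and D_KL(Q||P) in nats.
D_KL(P||Q) = 0.0068, D_KL(Q||P) = 0.0065

KL divergence is not symmetric: D_KL(P||Q) ≠ D_KL(Q||P) in general.

D_KL(P||Q) = 0.0068 nats
D_KL(Q||P) = 0.0065 nats

No, they are not equal!

This asymmetry is why KL divergence is not a true distance metric.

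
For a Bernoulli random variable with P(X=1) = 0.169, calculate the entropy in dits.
0.1973 dits

The binary entropy function is:
H(p) = -p log(p) - (1-p) log(1-p)

H(0.169) = -0.169 × log_10(0.169) - 0.831 × log_10(0.831)
H(0.169) = 0.1973 dits

Note: Binary entropy is maximized at p=0.5 (H=1 bit) and minimized at p=0 or p=1 (H=0).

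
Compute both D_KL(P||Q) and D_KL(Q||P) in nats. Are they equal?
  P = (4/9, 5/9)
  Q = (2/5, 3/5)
D_KL(P||Q) = 0.0041, D_KL(Q||P) = 0.0040

KL divergence is not symmetric: D_KL(P||Q) ≠ D_KL(Q||P) in general.

D_KL(P||Q) = 0.0041 nats
D_KL(Q||P) = 0.0040 nats

No, they are not equal!

This asymmetry is why KL divergence is not a true distance metric.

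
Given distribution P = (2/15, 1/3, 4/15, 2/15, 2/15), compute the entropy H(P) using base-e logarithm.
1.5246 nats

Shannon entropy is H(X) = -Σ p(x) log p(x).

For P = (2/15, 1/3, 4/15, 2/15, 2/15):
H = -2/15 × log_e(2/15) -1/3 × log_e(1/3) -4/15 × log_e(4/15) -2/15 × log_e(2/15) -2/15 × log_e(2/15)
H = 1.5246 nats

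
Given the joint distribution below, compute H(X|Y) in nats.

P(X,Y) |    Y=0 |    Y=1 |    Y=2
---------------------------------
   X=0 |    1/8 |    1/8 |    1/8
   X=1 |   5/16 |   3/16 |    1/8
0.6453 nats

Using the chain rule: H(X|Y) = H(X,Y) - H(Y)

First, compute H(X,Y) = 1.7171 nats

Marginal P(Y) = (7/16, 5/16, 1/4)
H(Y) = 1.0717 nats

H(X|Y) = H(X,Y) - H(Y) = 1.7171 - 1.0717 = 0.6453 nats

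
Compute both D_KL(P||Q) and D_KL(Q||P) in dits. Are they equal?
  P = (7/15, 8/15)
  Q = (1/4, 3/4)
D_KL(P||Q) = 0.0475, D_KL(Q||P) = 0.0433

KL divergence is not symmetric: D_KL(P||Q) ≠ D_KL(Q||P) in general.

D_KL(P||Q) = 0.0475 dits
D_KL(Q||P) = 0.0433 dits

No, they are not equal!

This asymmetry is why KL divergence is not a true distance metric.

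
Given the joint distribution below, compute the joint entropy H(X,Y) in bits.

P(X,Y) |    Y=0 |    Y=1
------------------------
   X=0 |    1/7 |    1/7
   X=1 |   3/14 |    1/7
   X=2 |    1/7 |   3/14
2.5567 bits

Joint entropy is H(X,Y) = -Σ_{x,y} p(x,y) log p(x,y).

Summing over all non-zero entries:
H(X,Y) = -[1/7·log_2(1/7) + 1/7·log_2(1/7) + 3/14·log_2(3/14) + 1/7·log_2(1/7) + 1/7·log_2(1/7) + 3/14·log_2(3/14)]
H(X,Y) = 2.5567 bits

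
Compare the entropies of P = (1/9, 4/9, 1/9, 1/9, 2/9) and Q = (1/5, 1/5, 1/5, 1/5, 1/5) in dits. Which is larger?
Q

Computing entropies in dits:
H(P) = 0.6198
H(Q) = 0.6990

Distribution Q has higher entropy.

Intuition: The distribution closer to uniform (more spread out) has higher entropy.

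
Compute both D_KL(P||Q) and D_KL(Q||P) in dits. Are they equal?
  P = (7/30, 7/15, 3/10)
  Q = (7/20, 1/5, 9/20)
D_KL(P||Q) = 0.0778, D_KL(Q||P) = 0.0673

KL divergence is not symmetric: D_KL(P||Q) ≠ D_KL(Q||P) in general.

D_KL(P||Q) = 0.0778 dits
D_KL(Q||P) = 0.0673 dits

No, they are not equal!

This asymmetry is why KL divergence is not a true distance metric.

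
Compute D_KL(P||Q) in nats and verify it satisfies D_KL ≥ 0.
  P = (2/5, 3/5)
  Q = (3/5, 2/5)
0.0811 nats

KL divergence satisfies the Gibbs inequality: D_KL(P||Q) ≥ 0 for all distributions P, Q.

D_KL(P||Q) = Σ p(x) log(p(x)/q(x))
Term by term:
  x=0: 2/5 × log_e[(2/5)/(3/5)] = -0.1622
  x=1: 3/5 × log_e[(3/5)/(2/5)] = 0.2433
D_KL(P||Q) = 0.0811 nats

D_KL(P||Q) = 0.0811 ≥ 0 ✓

This non-negativity is a fundamental property: relative entropy cannot be negative because it measures how different Q is from P.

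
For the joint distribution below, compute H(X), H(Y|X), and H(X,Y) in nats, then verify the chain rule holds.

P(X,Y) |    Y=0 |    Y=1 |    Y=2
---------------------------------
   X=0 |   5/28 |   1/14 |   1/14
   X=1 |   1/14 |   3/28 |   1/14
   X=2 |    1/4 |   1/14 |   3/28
H(X,Y) = 2.0754, H(X) = 1.0745, H(Y|X) = 1.0008 (all in nats)

Chain rule: H(X,Y) = H(X) + H(Y|X)

Left side — joint entropy directly:
H(X,Y) = -Σ p(x,y) log p(x,y) = 2.0754 nats

Right side — compute H(Y|X) from the conditional distributions:
P(X) = (9/28, 1/4, 3/7), so H(X) = 1.0745 nats
H(Y|X) = Σ_x P(X=x) · H(Y|X=x):
  P(Y|X=0) = (5/9, 2/9, 2/9), H(Y|X=0) = 0.9950, weight P(X=0) = 9/28
  P(Y|X=1) = (2/7, 3/7, 2/7), H(Y|X=1) = 1.0790, weight P(X=1) = 1/4
  P(Y|X=2) = (7/12, 1/6, 1/4), H(Y|X=2) = 0.9596, weight P(X=2) = 3/7
H(Y|X) = 1.0008 nats

H(X) + H(Y|X) = 1.0745 + 1.0008 = 2.0754 nats

Both sides equal 2.0754 nats. ✓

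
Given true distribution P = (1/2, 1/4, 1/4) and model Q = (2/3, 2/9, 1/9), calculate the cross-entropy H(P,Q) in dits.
0.4899 dits

Cross-entropy: H(P,Q) = -Σ p(x) log q(x)

Alternatively: H(P,Q) = H(P) + D_KL(P||Q)
H(P) = 0.4515 dits
D_KL(P||Q) = 0.0384 dits

H(P,Q) = 0.4515 + 0.0384 = 0.4899 dits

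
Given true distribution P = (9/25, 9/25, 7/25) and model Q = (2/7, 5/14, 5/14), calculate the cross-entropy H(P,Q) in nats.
1.1100 nats

Cross-entropy: H(P,Q) = -Σ p(x) log q(x)

Alternatively: H(P,Q) = H(P) + D_KL(P||Q)
H(P) = 1.0920 nats
D_KL(P||Q) = 0.0179 nats

H(P,Q) = 1.0920 + 0.0179 = 1.1100 nats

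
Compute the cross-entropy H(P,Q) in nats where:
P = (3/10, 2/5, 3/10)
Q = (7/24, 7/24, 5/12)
1.1251 nats

Cross-entropy: H(P,Q) = -Σ p(x) log q(x)

Alternatively: H(P,Q) = H(P) + D_KL(P||Q)
H(P) = 1.0889 nats
D_KL(P||Q) = 0.0362 nats

H(P,Q) = 1.0889 + 0.0362 = 1.1251 nats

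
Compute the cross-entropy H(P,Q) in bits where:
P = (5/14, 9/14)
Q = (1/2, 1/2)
1.0000 bits

Cross-entropy: H(P,Q) = -Σ p(x) log q(x)

Alternatively: H(P,Q) = H(P) + D_KL(P||Q)
H(P) = 0.9403 bits
D_KL(P||Q) = 0.0597 bits

H(P,Q) = 0.9403 + 0.0597 = 1.0000 bits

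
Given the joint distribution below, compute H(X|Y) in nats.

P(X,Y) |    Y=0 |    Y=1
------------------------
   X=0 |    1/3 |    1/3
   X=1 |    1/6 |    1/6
0.6365 nats

Using the chain rule: H(X|Y) = H(X,Y) - H(Y)

First, compute H(X,Y) = 1.3297 nats

Marginal P(Y) = (1/2, 1/2)
H(Y) = 0.6931 nats

H(X|Y) = H(X,Y) - H(Y) = 1.3297 - 0.6931 = 0.6365 nats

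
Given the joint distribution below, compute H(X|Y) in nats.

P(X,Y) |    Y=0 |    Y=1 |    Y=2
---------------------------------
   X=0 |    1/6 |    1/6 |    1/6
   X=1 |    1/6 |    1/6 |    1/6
0.6931 nats

Using the chain rule: H(X|Y) = H(X,Y) - H(Y)

First, compute H(X,Y) = 1.7918 nats

Marginal P(Y) = (1/3, 1/3, 1/3)
H(Y) = 1.0986 nats

H(X|Y) = H(X,Y) - H(Y) = 1.7918 - 1.0986 = 0.6931 nats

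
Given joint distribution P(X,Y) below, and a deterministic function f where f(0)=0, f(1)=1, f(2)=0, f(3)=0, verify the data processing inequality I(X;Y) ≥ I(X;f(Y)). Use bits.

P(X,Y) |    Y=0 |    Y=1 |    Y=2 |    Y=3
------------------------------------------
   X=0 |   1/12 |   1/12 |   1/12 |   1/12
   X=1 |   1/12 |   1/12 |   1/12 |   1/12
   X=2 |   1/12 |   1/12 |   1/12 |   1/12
I(X;Y) = 0.0000, I(X;f(Y)) = 0.0000, inequality holds: 0.0000 ≥ 0.0000

Data Processing Inequality: For any Markov chain X → Y → Z, we have I(X;Y) ≥ I(X;Z).

Here Z = f(Y) is a deterministic function of Y, forming X → Y → Z.

Original I(X;Y) = 0.0000 bits

After applying f:
P(X,Z) where Z=f(Y):
- P(X,Z=0) = P(X,Y=0) + P(X,Y=2) + P(X,Y=3)
- P(X,Z=1) = P(X,Y=1)

I(X;Z) = I(X;f(Y)) = 0.0000 bits

Verification: 0.0000 ≥ 0.0000 ✓

Information cannot be created by processing; the function f can only lose information about X.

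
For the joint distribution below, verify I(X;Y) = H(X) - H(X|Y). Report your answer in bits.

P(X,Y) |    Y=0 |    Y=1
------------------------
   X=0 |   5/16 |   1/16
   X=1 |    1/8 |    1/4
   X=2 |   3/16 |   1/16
I(X;Y) = 0.1635 bits

Mutual information has multiple equivalent forms:
- I(X;Y) = H(X) - H(X|Y)
- I(X;Y) = H(Y) - H(Y|X)
- I(X;Y) = H(X) + H(Y) - H(X,Y)

Computing all quantities:
H(X) = 1.5613, H(Y) = 0.9544, H(X,Y) = 2.3522
H(X|Y) = 1.3978, H(Y|X) = 0.7909

Verification:
H(X) - H(X|Y) = 1.5613 - 1.3978 = 0.1635
H(Y) - H(Y|X) = 0.9544 - 0.7909 = 0.1635
H(X) + H(Y) - H(X,Y) = 1.5613 + 0.9544 - 2.3522 = 0.1635

All forms give I(X;Y) = 0.1635 bits. ✓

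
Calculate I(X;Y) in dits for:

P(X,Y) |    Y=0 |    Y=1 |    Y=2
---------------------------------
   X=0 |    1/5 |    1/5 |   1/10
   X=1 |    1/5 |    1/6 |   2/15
0.0017 dits

Mutual information: I(X;Y) = H(X) + H(Y) - H(X,Y)

Marginals:
P(X) = (1/2, 1/2), H(X) = 0.3010 dits
P(Y) = (2/5, 11/30, 7/30), H(Y) = 0.4664 dits

Joint entropy: H(X,Y) = 0.7657 dits

I(X;Y) = 0.3010 + 0.4664 - 0.7657 = 0.0017 dits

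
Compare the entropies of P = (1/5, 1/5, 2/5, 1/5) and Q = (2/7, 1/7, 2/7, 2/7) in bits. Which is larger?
Q

Computing entropies in bits:
H(P) = 1.9219
H(Q) = 1.9502

Distribution Q has higher entropy.

Intuition: The distribution closer to uniform (more spread out) has higher entropy.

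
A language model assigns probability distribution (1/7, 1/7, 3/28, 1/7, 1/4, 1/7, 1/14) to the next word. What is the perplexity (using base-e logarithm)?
6.5952

Perplexity is e^H (or exp(H) for natural log).

First, H = -Σ p log p = 1.8863 nats
Perplexity = e^1.8863 = 6.5952

Interpretation: The model's uncertainty is equivalent to choosing uniformly among 6.6 options.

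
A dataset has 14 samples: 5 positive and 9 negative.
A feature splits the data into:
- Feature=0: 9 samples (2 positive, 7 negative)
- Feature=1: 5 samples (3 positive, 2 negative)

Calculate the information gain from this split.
0.1022 bits

Information Gain = H(Y) - H(Y|Feature)

Before split:
P(positive) = 5/14 = 0.3571
H(Y) = 0.9403 bits

After split:
Feature=0: H = 0.7642 bits (weight = 9/14)
Feature=1: H = 0.9710 bits (weight = 5/14)
H(Y|Feature) = (9/14)×0.7642 + (5/14)×0.9710 = 0.8380 bits

Information Gain = 0.9403 - 0.8380 = 0.1022 bits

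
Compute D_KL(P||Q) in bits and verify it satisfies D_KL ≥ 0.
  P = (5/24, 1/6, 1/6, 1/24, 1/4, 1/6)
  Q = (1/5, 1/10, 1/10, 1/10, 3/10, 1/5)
0.0957 bits

KL divergence satisfies the Gibbs inequality: D_KL(P||Q) ≥ 0 for all distributions P, Q.

D_KL(P||Q) = Σ p(x) log(p(x)/q(x))
Term by term:
  x=0: 5/24 × log_2[(5/24)/(1/5)] = 0.0123
  x=1: 1/6 × log_2[(1/6)/(1/10)] = 0.1228
  x=2: 1/6 × log_2[(1/6)/(1/10)] = 0.1228
  x=3: 1/24 × log_2[(1/24)/(1/10)] = -0.0526
  x=4: 1/4 × log_2[(1/4)/(3/10)] = -0.0658
  x=5: 1/6 × log_2[(1/6)/(1/5)] = -0.0438
D_KL(P||Q) = 0.0957 bits

D_KL(P||Q) = 0.0957 ≥ 0 ✓

This non-negativity is a fundamental property: relative entropy cannot be negative because it measures how different Q is from P.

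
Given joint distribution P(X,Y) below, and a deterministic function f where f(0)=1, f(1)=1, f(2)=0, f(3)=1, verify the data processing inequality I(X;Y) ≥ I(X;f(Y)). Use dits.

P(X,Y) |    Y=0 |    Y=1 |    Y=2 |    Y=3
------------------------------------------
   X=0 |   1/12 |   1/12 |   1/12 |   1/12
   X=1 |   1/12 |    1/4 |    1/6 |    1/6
I(X;Y) = 0.0066, I(X;f(Y)) = 0.0000, inequality holds: 0.0066 ≥ 0.0000

Data Processing Inequality: For any Markov chain X → Y → Z, we have I(X;Y) ≥ I(X;Z).

Here Z = f(Y) is a deterministic function of Y, forming X → Y → Z.

Original I(X;Y) = 0.0066 dits

After applying f:
P(X,Z) where Z=f(Y):
- P(X,Z=0) = P(X,Y=2)
- P(X,Z=1) = P(X,Y=0) + P(X,Y=1) + P(X,Y=3)

I(X;Z) = I(X;f(Y)) = 0.0000 dits

Verification: 0.0066 ≥ 0.0000 ✓

Information cannot be created by processing; the function f can only lose information about X.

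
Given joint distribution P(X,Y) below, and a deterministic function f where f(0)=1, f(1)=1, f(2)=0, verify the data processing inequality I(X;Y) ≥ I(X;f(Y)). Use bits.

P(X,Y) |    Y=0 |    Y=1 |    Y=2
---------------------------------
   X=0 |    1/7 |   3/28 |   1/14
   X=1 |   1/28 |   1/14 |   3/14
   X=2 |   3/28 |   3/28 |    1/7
I(X;Y) = 0.1101, I(X;f(Y)) = 0.0977, inequality holds: 0.1101 ≥ 0.0977

Data Processing Inequality: For any Markov chain X → Y → Z, we have I(X;Y) ≥ I(X;Z).

Here Z = f(Y) is a deterministic function of Y, forming X → Y → Z.

Original I(X;Y) = 0.1101 bits

After applying f:
P(X,Z) where Z=f(Y):
- P(X,Z=0) = P(X,Y=2)
- P(X,Z=1) = P(X,Y=0) + P(X,Y=1)

I(X;Z) = I(X;f(Y)) = 0.0977 bits

Verification: 0.1101 ≥ 0.0977 ✓

Information cannot be created by processing; the function f can only lose information about X.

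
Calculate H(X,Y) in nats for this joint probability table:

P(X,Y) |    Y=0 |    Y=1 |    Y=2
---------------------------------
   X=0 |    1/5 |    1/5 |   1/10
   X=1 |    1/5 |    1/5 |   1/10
1.7481 nats

Joint entropy is H(X,Y) = -Σ_{x,y} p(x,y) log p(x,y).

Summing over all non-zero entries:
H(X,Y) = -[1/5·log_e(1/5) + 1/5·log_e(1/5) + 1/10·log_e(1/10) + 1/5·log_e(1/5) + 1/5·log_e(1/5) + 1/10·log_e(1/10)]
H(X,Y) = 1.7481 nats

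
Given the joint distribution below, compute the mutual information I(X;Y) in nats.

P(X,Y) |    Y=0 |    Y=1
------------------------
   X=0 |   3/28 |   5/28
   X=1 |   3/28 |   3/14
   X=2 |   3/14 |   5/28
0.0186 nats

Mutual information: I(X;Y) = H(X) + H(Y) - H(X,Y)

Marginals:
P(X) = (2/7, 9/28, 11/28), H(X) = 1.0898 nats
P(Y) = (3/7, 4/7), H(Y) = 0.6829 nats

Joint entropy: H(X,Y) = 1.7541 nats

I(X;Y) = 1.0898 + 0.6829 - 1.7541 = 0.0186 nats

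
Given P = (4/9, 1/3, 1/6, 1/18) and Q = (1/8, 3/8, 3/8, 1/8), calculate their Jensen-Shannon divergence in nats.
0.0755 nats

Jensen-Shannon divergence is:
JSD(P||Q) = 0.5 × D_KL(P||M) + 0.5 × D_KL(Q||M)
where M = 0.5 × (P + Q) is the mixture distribution.

M = 0.5 × (4/9, 1/3, 1/6, 1/18) + 0.5 × (1/8, 3/8, 3/8, 1/8) = (0.284722, 0.354167, 0.270833, 0.0902778)

D_KL(P||M) = 0.0698 nats
D_KL(Q||M) = 0.0812 nats

JSD(P||Q) = 0.5 × 0.0698 + 0.5 × 0.0812 = 0.0755 nats

Unlike KL divergence, JSD is symmetric and bounded: 0 ≤ JSD ≤ log(2).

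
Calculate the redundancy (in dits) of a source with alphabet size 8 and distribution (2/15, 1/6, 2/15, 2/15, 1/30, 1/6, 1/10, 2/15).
0.0278 dits

Redundancy measures how far a source is from maximum entropy:
R = H_max - H(X)

Maximum entropy for 8 symbols: H_max = log_10(8) = 0.9031 dits
Actual entropy: H(X) = 0.8753 dits
Redundancy: R = 0.9031 - 0.8753 = 0.0278 dits

This redundancy represents potential for compression: the source could be compressed by 0.0278 dits per symbol.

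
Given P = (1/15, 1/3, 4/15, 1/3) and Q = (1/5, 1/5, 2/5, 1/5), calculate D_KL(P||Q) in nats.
0.1592 nats

KL divergence: D_KL(P||Q) = Σ p(x) log(p(x)/q(x))

Computing term by term:
  x=0: 1/15 × log_e[(1/15)/(1/5)] = 1/15 × -1.0986 = -0.0732
  x=1: 1/3 × log_e[(1/3)/(1/5)] = 1/3 × 0.5108 = 0.1703
  x=2: 4/15 × log_e[(4/15)/(2/5)] = 4/15 × -0.4055 = -0.1081
  x=3: 1/3 × log_e[(1/3)/(1/5)] = 1/3 × 0.5108 = 0.1703

D_KL(P||Q) = 0.1592 nats

Note: KL divergence is always non-negative and equals 0 iff P = Q.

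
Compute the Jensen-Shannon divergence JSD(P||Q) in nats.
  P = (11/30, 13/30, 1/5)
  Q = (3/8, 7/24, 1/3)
0.0154 nats

Jensen-Shannon divergence is:
JSD(P||Q) = 0.5 × D_KL(P||M) + 0.5 × D_KL(Q||M)
where M = 0.5 × (P + Q) is the mixture distribution.

M = 0.5 × (11/30, 13/30, 1/5) + 0.5 × (3/8, 7/24, 1/3) = (0.370833, 0.3625, 4/15)

D_KL(P||M) = 0.0157 nats
D_KL(Q||M) = 0.0152 nats

JSD(P||Q) = 0.5 × 0.0157 + 0.5 × 0.0152 = 0.0154 nats

Unlike KL divergence, JSD is symmetric and bounded: 0 ≤ JSD ≤ log(2).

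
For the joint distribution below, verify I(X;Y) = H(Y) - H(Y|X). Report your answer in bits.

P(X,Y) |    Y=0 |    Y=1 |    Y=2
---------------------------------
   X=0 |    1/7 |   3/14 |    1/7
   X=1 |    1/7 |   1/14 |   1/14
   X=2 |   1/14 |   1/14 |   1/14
I(X;Y) = 0.0309 bits

Mutual information has multiple equivalent forms:
- I(X;Y) = H(X) - H(X|Y)
- I(X;Y) = H(Y) - H(Y|X)
- I(X;Y) = H(X) + H(Y) - H(X,Y)

Computing all quantities:
H(X) = 1.4926, H(Y) = 1.5774, H(X,Y) = 3.0391
H(X|Y) = 1.4617, H(Y|X) = 1.5465

Verification:
H(X) - H(X|Y) = 1.4926 - 1.4617 = 0.0309
H(Y) - H(Y|X) = 1.5774 - 1.5465 = 0.0309
H(X) + H(Y) - H(X,Y) = 1.4926 + 1.5774 - 3.0391 = 0.0309

All forms give I(X;Y) = 0.0309 bits. ✓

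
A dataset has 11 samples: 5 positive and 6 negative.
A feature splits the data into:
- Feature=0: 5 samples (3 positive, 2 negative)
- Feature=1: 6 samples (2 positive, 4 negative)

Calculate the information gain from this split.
0.0518 bits

Information Gain = H(Y) - H(Y|Feature)

Before split:
P(positive) = 5/11 = 0.4545
H(Y) = 0.9940 bits

After split:
Feature=0: H = 0.9710 bits (weight = 5/11)
Feature=1: H = 0.9183 bits (weight = 6/11)
H(Y|Feature) = (5/11)×0.9710 + (6/11)×0.9183 = 0.9422 bits

Information Gain = 0.9940 - 0.9422 = 0.0518 bits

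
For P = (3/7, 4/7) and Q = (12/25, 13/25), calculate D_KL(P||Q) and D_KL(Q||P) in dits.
D_KL(P||Q) = 0.0023, D_KL(Q||P) = 0.0023

KL divergence is not symmetric: D_KL(P||Q) ≠ D_KL(Q||P) in general.

D_KL(P||Q) = 0.0023 dits
D_KL(Q||P) = 0.0023 dits

In this case they happen to be equal (to 4 decimal places).

This asymmetry is why KL divergence is not a true distance metric.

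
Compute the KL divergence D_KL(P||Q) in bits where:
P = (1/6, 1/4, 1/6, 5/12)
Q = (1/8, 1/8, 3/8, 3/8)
0.1875 bits

KL divergence: D_KL(P||Q) = Σ p(x) log(p(x)/q(x))

Computing term by term:
  x=0: 1/6 × log_2[(1/6)/(1/8)] = 1/6 × 0.4150 = 0.0692
  x=1: 1/4 × log_2[(1/4)/(1/8)] = 1/4 × 1.0000 = 0.2500
  x=2: 1/6 × log_2[(1/6)/(3/8)] = 1/6 × -1.1699 = -0.1950
  x=3: 5/12 × log_2[(5/12)/(3/8)] = 5/12 × 0.1520 = 0.0633

D_KL(P||Q) = 0.1875 bits

Note: KL divergence is always non-negative and equals 0 iff P = Q.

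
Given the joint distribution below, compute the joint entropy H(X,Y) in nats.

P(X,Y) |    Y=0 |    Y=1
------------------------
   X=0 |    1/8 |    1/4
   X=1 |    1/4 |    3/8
1.3209 nats

Joint entropy is H(X,Y) = -Σ_{x,y} p(x,y) log p(x,y).

Summing over all non-zero entries:
H(X,Y) = -[1/8·log_e(1/8) + 1/4·log_e(1/4) + 1/4·log_e(1/4) + 3/8·log_e(3/8)]
H(X,Y) = 1.3209 nats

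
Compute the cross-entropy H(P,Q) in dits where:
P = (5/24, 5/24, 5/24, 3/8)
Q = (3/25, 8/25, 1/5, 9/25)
0.6069 dits

Cross-entropy: H(P,Q) = -Σ p(x) log q(x)

Alternatively: H(P,Q) = H(P) + D_KL(P||Q)
H(P) = 0.5855 dits
D_KL(P||Q) = 0.0214 dits

H(P,Q) = 0.5855 + 0.0214 = 0.6069 dits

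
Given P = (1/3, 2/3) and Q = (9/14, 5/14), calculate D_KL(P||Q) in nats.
0.1972 nats

KL divergence: D_KL(P||Q) = Σ p(x) log(p(x)/q(x))

Computing term by term:
  x=0: 1/3 × log_e[(1/3)/(9/14)] = 1/3 × -0.6568 = -0.2189
  x=1: 2/3 × log_e[(2/3)/(5/14)] = 2/3 × 0.6242 = 0.4161

D_KL(P||Q) = 0.1972 nats

Note: KL divergence is always non-negative and equals 0 iff P = Q.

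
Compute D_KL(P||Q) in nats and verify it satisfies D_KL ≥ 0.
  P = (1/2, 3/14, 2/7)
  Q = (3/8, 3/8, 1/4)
0.0621 nats

KL divergence satisfies the Gibbs inequality: D_KL(P||Q) ≥ 0 for all distributions P, Q.

D_KL(P||Q) = Σ p(x) log(p(x)/q(x))
Term by term:
  x=0: 1/2 × log_e[(1/2)/(3/8)] = 0.1438
  x=1: 3/14 × log_e[(3/14)/(3/8)] = -0.1199
  x=2: 2/7 × log_e[(2/7)/(1/4)] = 0.0382
D_KL(P||Q) = 0.0621 nats

D_KL(P||Q) = 0.0621 ≥ 0 ✓

This non-negativity is a fundamental property: relative entropy cannot be negative because it measures how different Q is from P.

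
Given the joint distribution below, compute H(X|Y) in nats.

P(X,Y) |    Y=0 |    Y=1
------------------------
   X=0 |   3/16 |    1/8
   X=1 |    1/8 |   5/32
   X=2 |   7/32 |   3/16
1.0789 nats

Using the chain rule: H(X|Y) = H(X,Y) - H(Y)

First, compute H(X,Y) = 1.7701 nats

Marginal P(Y) = (17/32, 15/32)
H(Y) = 0.6912 nats

H(X|Y) = H(X,Y) - H(Y) = 1.7701 - 0.6912 = 1.0789 nats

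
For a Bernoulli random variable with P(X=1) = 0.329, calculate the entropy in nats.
0.6335 nats

The binary entropy function is:
H(p) = -p log(p) - (1-p) log(1-p)

H(0.329) = -0.329 × log_e(0.329) - 0.671 × log_e(0.671)
H(0.329) = 0.6335 nats

Note: Binary entropy is maximized at p=0.5 (H=1 bit) and minimized at p=0 or p=1 (H=0).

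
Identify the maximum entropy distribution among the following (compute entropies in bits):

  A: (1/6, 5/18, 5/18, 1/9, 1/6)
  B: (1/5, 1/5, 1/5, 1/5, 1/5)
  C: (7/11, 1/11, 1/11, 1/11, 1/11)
B

For a discrete distribution over n outcomes, entropy is maximized by the uniform distribution.

Computing entropies:
H(A) = 2.2405 bits
H(B) = 2.3219 bits
H(C) = 1.6729 bits

The uniform distribution (where all probabilities equal 1/5) achieves the maximum entropy of log_2(5) = 2.3219 bits.

Distribution B has the highest entropy.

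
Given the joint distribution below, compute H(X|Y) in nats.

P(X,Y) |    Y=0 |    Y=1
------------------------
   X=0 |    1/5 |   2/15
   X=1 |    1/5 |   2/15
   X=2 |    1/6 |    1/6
1.0941 nats

Using the chain rule: H(X|Y) = H(X,Y) - H(Y)

First, compute H(X,Y) = 1.7783 nats

Marginal P(Y) = (17/30, 13/30)
H(Y) = 0.6842 nats

H(X|Y) = H(X,Y) - H(Y) = 1.7783 - 0.6842 = 1.0941 nats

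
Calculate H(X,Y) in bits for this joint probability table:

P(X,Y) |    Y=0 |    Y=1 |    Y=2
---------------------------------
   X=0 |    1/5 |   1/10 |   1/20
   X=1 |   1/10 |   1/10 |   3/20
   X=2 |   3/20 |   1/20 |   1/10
3.0464 bits

Joint entropy is H(X,Y) = -Σ_{x,y} p(x,y) log p(x,y).

Summing over all non-zero entries:
H(X,Y) = -[1/5·log_2(1/5) + 1/10·log_2(1/10) + 1/20·log_2(1/20) + 1/10·log_2(1/10) + 1/10·log_2(1/10) + 3/20·log_2(3/20) + 3/20·log_2(3/20) + 1/20·log_2(1/20) + 1/10·log_2(1/10)]
H(X,Y) = 3.0464 bits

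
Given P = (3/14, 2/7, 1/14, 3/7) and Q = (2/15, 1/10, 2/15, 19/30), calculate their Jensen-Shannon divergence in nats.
0.0428 nats

Jensen-Shannon divergence is:
JSD(P||Q) = 0.5 × D_KL(P||M) + 0.5 × D_KL(Q||M)
where M = 0.5 × (P + Q) is the mixture distribution.

M = 0.5 × (3/14, 2/7, 1/14, 3/7) + 0.5 × (2/15, 1/10, 2/15, 19/30) = (0.17381, 0.192857, 0.102381, 0.530952)

D_KL(P||M) = 0.0396 nats
D_KL(Q||M) = 0.0459 nats

JSD(P||Q) = 0.5 × 0.0396 + 0.5 × 0.0459 = 0.0428 nats

Unlike KL divergence, JSD is symmetric and bounded: 0 ≤ JSD ≤ log(2).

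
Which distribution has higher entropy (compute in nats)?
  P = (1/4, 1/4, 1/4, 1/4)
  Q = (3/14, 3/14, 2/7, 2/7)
P

Computing entropies in nats:
H(P) = 1.3863
H(Q) = 1.3761

Distribution P has higher entropy.

Intuition: The distribution closer to uniform (more spread out) has higher entropy.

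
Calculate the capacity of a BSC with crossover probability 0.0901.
0.5632 bits

For a binary symmetric channel (BSC) with error probability p:
Capacity C = 1 - H(p) bits per symbol

where H(p) = -p log₂(p) - (1-p) log₂(1-p) is the binary entropy function.

H(0.0901) = 0.4368 bits
C = 1 - 0.4368 = 0.5632 bits per symbol

This means we can reliably transmit up to 0.5632 bits of information per channel use.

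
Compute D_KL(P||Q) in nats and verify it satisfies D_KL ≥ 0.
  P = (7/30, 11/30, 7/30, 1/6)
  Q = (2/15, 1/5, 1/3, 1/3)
0.1541 nats

KL divergence satisfies the Gibbs inequality: D_KL(P||Q) ≥ 0 for all distributions P, Q.

D_KL(P||Q) = Σ p(x) log(p(x)/q(x))
Term by term:
  x=0: 7/30 × log_e[(7/30)/(2/15)] = 0.1306
  x=1: 11/30 × log_e[(11/30)/(1/5)] = 0.2222
  x=2: 7/30 × log_e[(7/30)/(1/3)] = -0.0832
  x=3: 1/6 × log_e[(1/6)/(1/3)] = -0.1155
D_KL(P||Q) = 0.1541 nats

D_KL(P||Q) = 0.1541 ≥ 0 ✓

This non-negativity is a fundamental property: relative entropy cannot be negative because it measures how different Q is from P.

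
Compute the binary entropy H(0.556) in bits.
0.9909 bits

The binary entropy function is:
H(p) = -p log(p) - (1-p) log(1-p)

H(0.556) = -0.556 × log_2(0.556) - 0.444 × log_2(0.444)
H(0.556) = 0.9909 bits

Note: Binary entropy is maximized at p=0.5 (H=1 bit) and minimized at p=0 or p=1 (H=0).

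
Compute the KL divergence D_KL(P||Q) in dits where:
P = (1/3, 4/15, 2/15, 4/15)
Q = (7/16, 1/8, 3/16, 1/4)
0.0361 dits

KL divergence: D_KL(P||Q) = Σ p(x) log(p(x)/q(x))

Computing term by term:
  x=0: 1/3 × log_10[(1/3)/(7/16)] = 1/3 × -0.1181 = -0.0394
  x=1: 4/15 × log_10[(4/15)/(1/8)] = 4/15 × 0.3291 = 0.0877
  x=2: 2/15 × log_10[(2/15)/(3/16)] = 2/15 × -0.1481 = -0.0197
  x=3: 4/15 × log_10[(4/15)/(1/4)] = 4/15 × 0.0280 = 0.0075

D_KL(P||Q) = 0.0361 dits

Note: KL divergence is always non-negative and equals 0 iff P = Q.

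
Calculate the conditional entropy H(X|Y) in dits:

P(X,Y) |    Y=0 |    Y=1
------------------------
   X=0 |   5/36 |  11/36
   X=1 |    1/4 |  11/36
0.2940 dits

Using the chain rule: H(X|Y) = H(X,Y) - H(Y)

First, compute H(X,Y) = 0.5843 dits

Marginal P(Y) = (7/18, 11/18)
H(Y) = 0.2902 dits

H(X|Y) = H(X,Y) - H(Y) = 0.5843 - 0.2902 = 0.2940 dits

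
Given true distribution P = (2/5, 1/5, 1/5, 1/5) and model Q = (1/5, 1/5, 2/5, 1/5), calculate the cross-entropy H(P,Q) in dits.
0.6388 dits

Cross-entropy: H(P,Q) = -Σ p(x) log q(x)

Alternatively: H(P,Q) = H(P) + D_KL(P||Q)
H(P) = 0.5786 dits
D_KL(P||Q) = 0.0602 dits

H(P,Q) = 0.5786 + 0.0602 = 0.6388 dits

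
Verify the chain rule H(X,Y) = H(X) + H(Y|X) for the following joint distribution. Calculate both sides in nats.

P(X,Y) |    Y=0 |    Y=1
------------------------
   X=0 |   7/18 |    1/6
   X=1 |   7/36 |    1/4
H(X,Y) = 1.3309, H(X) = 0.6870, H(Y|X) = 0.6440 (all in nats)

Chain rule: H(X,Y) = H(X) + H(Y|X)

Left side — joint entropy directly:
H(X,Y) = -Σ p(x,y) log p(x,y) = 1.3309 nats

Right side — compute H(Y|X) from the conditional distributions:
P(X) = (5/9, 4/9), so H(X) = 0.6870 nats
H(Y|X) = Σ_x P(X=x) · H(Y|X=x):
  P(Y|X=0) = (7/10, 3/10), H(Y|X=0) = 0.6109, weight P(X=0) = 5/9
  P(Y|X=1) = (7/16, 9/16), H(Y|X=1) = 0.6853, weight P(X=1) = 4/9
H(Y|X) = 0.6440 nats

H(X) + H(Y|X) = 0.6870 + 0.6440 = 1.3309 nats

Both sides equal 1.3309 nats. ✓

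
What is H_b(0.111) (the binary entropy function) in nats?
0.3486 nats

The binary entropy function is:
H(p) = -p log(p) - (1-p) log(1-p)

H(0.111) = -0.111 × log_e(0.111) - 0.889 × log_e(0.889)
H(0.111) = 0.3486 nats

Note: Binary entropy is maximized at p=0.5 (H=1 bit) and minimized at p=0 or p=1 (H=0).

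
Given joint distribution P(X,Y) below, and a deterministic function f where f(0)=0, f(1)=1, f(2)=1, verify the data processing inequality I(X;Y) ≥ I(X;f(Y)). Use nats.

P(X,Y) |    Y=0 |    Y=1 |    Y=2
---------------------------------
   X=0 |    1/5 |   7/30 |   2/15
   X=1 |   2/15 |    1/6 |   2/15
I(X;Y) = 0.0034, I(X;f(Y)) = 0.0011, inequality holds: 0.0034 ≥ 0.0011

Data Processing Inequality: For any Markov chain X → Y → Z, we have I(X;Y) ≥ I(X;Z).

Here Z = f(Y) is a deterministic function of Y, forming X → Y → Z.

Original I(X;Y) = 0.0034 nats

After applying f:
P(X,Z) where Z=f(Y):
- P(X,Z=0) = P(X,Y=0)
- P(X,Z=1) = P(X,Y=1) + P(X,Y=2)

I(X;Z) = I(X;f(Y)) = 0.0011 nats

Verification: 0.0034 ≥ 0.0011 ✓

Information cannot be created by processing; the function f can only lose information about X.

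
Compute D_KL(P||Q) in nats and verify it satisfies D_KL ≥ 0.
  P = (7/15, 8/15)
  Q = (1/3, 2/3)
0.0380 nats

KL divergence satisfies the Gibbs inequality: D_KL(P||Q) ≥ 0 for all distributions P, Q.

D_KL(P||Q) = Σ p(x) log(p(x)/q(x))
Term by term:
  x=0: 7/15 × log_e[(7/15)/(1/3)] = 0.1570
  x=1: 8/15 × log_e[(8/15)/(2/3)] = -0.1190
D_KL(P||Q) = 0.0380 nats

D_KL(P||Q) = 0.0380 ≥ 0 ✓

This non-negativity is a fundamental property: relative entropy cannot be negative because it measures how different Q is from P.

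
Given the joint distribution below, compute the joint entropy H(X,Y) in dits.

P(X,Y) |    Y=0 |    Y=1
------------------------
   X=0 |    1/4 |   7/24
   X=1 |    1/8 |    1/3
0.5785 dits

Joint entropy is H(X,Y) = -Σ_{x,y} p(x,y) log p(x,y).

Summing over all non-zero entries:
H(X,Y) = -[1/4·log_10(1/4) + 7/24·log_10(7/24) + 1/8·log_10(1/8) + 1/3·log_10(1/3)]
H(X,Y) = 0.5785 dits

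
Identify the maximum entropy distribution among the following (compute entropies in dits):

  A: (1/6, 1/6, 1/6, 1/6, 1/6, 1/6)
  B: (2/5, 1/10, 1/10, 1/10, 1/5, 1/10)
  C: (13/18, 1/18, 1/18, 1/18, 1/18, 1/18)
A

For a discrete distribution over n outcomes, entropy is maximized by the uniform distribution.

Computing entropies:
H(A) = 0.7782 dits
H(B) = 0.6990 dits
H(C) = 0.4508 dits

The uniform distribution (where all probabilities equal 1/6) achieves the maximum entropy of log_10(6) = 0.7782 dits.

Distribution A has the highest entropy.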